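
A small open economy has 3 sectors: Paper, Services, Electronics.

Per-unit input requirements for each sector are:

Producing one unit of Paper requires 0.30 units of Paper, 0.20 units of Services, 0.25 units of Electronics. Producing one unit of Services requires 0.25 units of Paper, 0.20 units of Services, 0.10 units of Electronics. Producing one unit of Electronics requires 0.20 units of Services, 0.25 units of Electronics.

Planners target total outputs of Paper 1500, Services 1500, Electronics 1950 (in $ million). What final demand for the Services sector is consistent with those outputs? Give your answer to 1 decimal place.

d_S = 510.0

I − A =
  [   0.70    -0.25     0.00]
  [  -0.20     0.80    -0.20]
  [  -0.25    -0.10     0.75]
d = (I − A) x:
  d_P = (+0.70)·1500 + (-0.25)·1500 + (+0.00)·1950 = 675.0
  d_S = (-0.20)·1500 + (+0.80)·1500 + (-0.20)·1950 = 510.0
  d_E = (-0.25)·1500 + (-0.10)·1500 + (+0.75)·1950 = 937.5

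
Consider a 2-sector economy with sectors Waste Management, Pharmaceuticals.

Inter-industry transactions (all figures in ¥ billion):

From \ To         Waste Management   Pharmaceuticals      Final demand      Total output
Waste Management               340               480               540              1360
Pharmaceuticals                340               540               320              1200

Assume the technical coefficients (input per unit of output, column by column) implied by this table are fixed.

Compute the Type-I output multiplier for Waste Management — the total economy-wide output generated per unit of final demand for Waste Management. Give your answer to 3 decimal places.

m_W = 2.560

Technical coefficients a_ij = z_ij / X_j:
  a_WW = 340/1360 = 0.25, a_PW = 340/1360 = 0.25
  a_WP = 480/1200 = 0.40, a_PP = 540/1200 = 0.45
I − A =
  [   0.75    -0.40]
  [  -0.25     0.55]
det(I−A) = (0.75)(0.55) − (-0.40)(-0.25) = 0.3125
adj(I−A) = [[0.55, 0.40], [0.25, 0.75]]
(I − A)⁻¹ = adj(I−A) / det(I−A) ≈
  [   1.7600     1.2800]
  [   0.8000     2.4000]
The output multiplier for sector j is the column-j sum of the Leontief inverse (I − A)⁻¹ = adj(I−A) / det(I−A).
Column W of adj(I−A): (0.55, 0.25); det(I−A) = 0.3125.
m_W = (0.55 + 0.25) / 0.3125 = 0.80 / 0.3125 = 2.560.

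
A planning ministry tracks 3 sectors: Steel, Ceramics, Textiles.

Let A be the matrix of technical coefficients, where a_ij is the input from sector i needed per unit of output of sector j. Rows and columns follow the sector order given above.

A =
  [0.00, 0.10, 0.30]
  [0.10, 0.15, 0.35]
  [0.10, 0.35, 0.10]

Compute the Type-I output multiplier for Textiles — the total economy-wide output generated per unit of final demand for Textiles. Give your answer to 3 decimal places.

m_T = 2.542

I − A =
  [   1.00    -0.10    -0.30]
  [  -0.10     0.85    -0.35]
  [  -0.10    -0.35     0.90]
Cofactors of I−A, C_ij = (−1)^(i+j)·(minor ij) (rows/columns in the sector order above):
  C_11 = (0.85)(0.90) − (-0.35)(-0.35) = 0.6425
  C_12 = −[(-0.10)(0.90) − (-0.35)(-0.10)] = 0.1250
  C_13 = (-0.10)(-0.35) − (0.85)(-0.10) = 0.1200
  C_21 = −[(-0.10)(0.90) − (-0.30)(-0.35)] = 0.1950
  C_22 = (1.00)(0.90) − (-0.30)(-0.10) = 0.8700
  C_23 = −[(1.00)(-0.35) − (-0.10)(-0.10)] = 0.3600
  C_31 = (-0.10)(-0.35) − (-0.30)(0.85) = 0.2900
  C_32 = −[(1.00)(-0.35) − (-0.30)(-0.10)] = 0.3800
  C_33 = (1.00)(0.85) − (-0.10)(-0.10) = 0.8400
det(I−A) = Σ_j (I−A)_1j·C_1j = (1.00)(0.6425) + (-0.10)(0.1250) + (-0.30)(0.1200) = 0.5940
adj(I−A) = Cᵀ =
  [ 0.6425   0.1950   0.2900]
  [ 0.1250   0.8700   0.3800]
  [ 0.1200   0.3600   0.8400]
(I − A)⁻¹ = adj(I−A) / det(I−A) ≈
  [   1.0816     0.3283     0.4882]
  [   0.2104     1.4646     0.6397]
  [   0.2020     0.6061     1.4141]
The output multiplier for sector j is the column-j sum of the Leontief inverse (I − A)⁻¹ = adj(I−A) / det(I−A).
Column T of adj(I−A): (0.2900, 0.3800, 0.8400); det(I−A) = 0.5940.
m_T = (0.2900 + 0.3800 + 0.8400) / 0.5940 = 1.51 / 0.5940 ≈ 2.542.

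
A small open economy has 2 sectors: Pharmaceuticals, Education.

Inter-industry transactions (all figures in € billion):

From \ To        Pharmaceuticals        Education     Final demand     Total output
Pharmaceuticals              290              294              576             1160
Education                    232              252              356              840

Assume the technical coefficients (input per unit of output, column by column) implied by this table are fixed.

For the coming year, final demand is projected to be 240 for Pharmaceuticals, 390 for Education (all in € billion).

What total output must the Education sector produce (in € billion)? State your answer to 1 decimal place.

Technical coefficients a_ij = z_ij / X_j:
  a_11 = 290/1160 = 0.25, a_21 = 232/1160 = 0.20
  a_12 = 294/840 = 0.35, a_22 = 252/840 = 0.30
I − A =
  [   0.75    -0.35]
  [  -0.20     0.70]
det(I−A) = (0.75)(0.70) − (-0.35)(-0.20) = 0.4550
adj(I−A) = [[0.70, 0.35], [0.20, 0.75]]
(I − A)⁻¹ = adj(I−A) / det(I−A) ≈
  [   1.5385     0.7692]
  [   0.4396     1.6484]
x = (I − A)⁻¹ d = adj(I−A)·d / det(I−A), with det(I−A) = 0.4550:
  x_1 = (0.70·240 + 0.35·390) / 0.4550 = 304.50 / 0.4550 ≈ 669.2
  x_2 = (0.20·240 + 0.75·390) / 0.4550 = 340.50 / 0.4550 ≈ 748.4

x_2 = 748.4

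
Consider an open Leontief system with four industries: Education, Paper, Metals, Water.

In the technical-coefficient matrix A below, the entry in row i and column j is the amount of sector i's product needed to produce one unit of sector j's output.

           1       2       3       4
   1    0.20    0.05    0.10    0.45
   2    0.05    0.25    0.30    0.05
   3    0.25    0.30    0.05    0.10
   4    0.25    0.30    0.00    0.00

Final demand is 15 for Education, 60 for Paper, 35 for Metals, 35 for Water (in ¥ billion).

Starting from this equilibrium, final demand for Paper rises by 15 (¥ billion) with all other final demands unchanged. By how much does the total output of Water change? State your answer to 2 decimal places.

Δx_4 = 9.90

I − A =
  [   0.80    -0.05    -0.10    -0.45]
  [  -0.05     0.75    -0.30    -0.05]
  [  -0.25    -0.30     0.95    -0.10]
  [  -0.25    -0.30     0.00     1.00]
Compute the cofactors C_ij = (−1)^(i+j)·(3×3 minor ij) of I−A; the adjugate is their transpose:
adj(I−A) = Cᵀ =
  [ 0.599250   0.208750   0.129000   0.293000]
  [ 0.141875   0.625625   0.212500   0.116375]
  [ 0.222750   0.277750   0.493750   0.163500]
  [ 0.192375   0.239875   0.096000   0.471625]
det(I−A) = Σ_j (I−A)_1j·C_1j = (0.80)(0.599250) + (-0.05)(0.141875) + (-0.10)(0.222750) + (-0.45)(0.192375) = 0.3634625
(I − A)⁻¹ = adj(I−A) / det(I−A) ≈
  [   1.6487     0.5743     0.3549     0.8061]
  [   0.3903     1.7213     0.5847     0.3202]
  [   0.6129     0.7642     1.3585     0.4498]
  [   0.5293     0.6600     0.2641     1.2976]
Δx = (I − A)⁻¹ Δd with Δd having +15 in the Paper component and 0 elsewhere.
So Δx_4 = L_42 · (+15), where L_42 = adj(I−A)_42 / det(I−A) = 0.239875 / 0.3634625.
Δx_4 = 0.239875 × (+15) / 0.3634625 = 3.598125 / 0.3634625 ≈ 9.90.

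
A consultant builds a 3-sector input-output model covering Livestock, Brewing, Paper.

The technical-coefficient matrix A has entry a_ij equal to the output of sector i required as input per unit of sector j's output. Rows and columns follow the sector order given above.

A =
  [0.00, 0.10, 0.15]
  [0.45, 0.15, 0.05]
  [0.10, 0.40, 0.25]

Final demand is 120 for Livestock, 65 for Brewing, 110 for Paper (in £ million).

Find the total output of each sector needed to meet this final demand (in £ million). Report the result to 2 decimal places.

x_1 = 179.30, x_2 = 187.30, x_3 = 270.47

I − A =
  [   1.00    -0.10    -0.15]
  [  -0.45     0.85    -0.05]
  [  -0.10    -0.40     0.75]
Cofactors of I−A, C_ij = (−1)^(i+j)·(minor ij) (rows/columns in the sector order above):
  C_11 = (0.85)(0.75) − (-0.05)(-0.40) = 0.6175
  C_12 = −[(-0.45)(0.75) − (-0.05)(-0.10)] = 0.3425
  C_13 = (-0.45)(-0.40) − (0.85)(-0.10) = 0.2650
  C_21 = −[(-0.10)(0.75) − (-0.15)(-0.40)] = 0.1350
  C_22 = (1.00)(0.75) − (-0.15)(-0.10) = 0.7350
  C_23 = −[(1.00)(-0.40) − (-0.10)(-0.10)] = 0.4100
  C_31 = (-0.10)(-0.05) − (-0.15)(0.85) = 0.1325
  C_32 = −[(1.00)(-0.05) − (-0.15)(-0.45)] = 0.1175
  C_33 = (1.00)(0.85) − (-0.10)(-0.45) = 0.8050
det(I−A) = Σ_j (I−A)_1j·C_1j = (1.00)(0.6175) + (-0.10)(0.3425) + (-0.15)(0.2650) = 0.5435
adj(I−A) = Cᵀ =
  [ 0.6175   0.1350   0.1325]
  [ 0.3425   0.7350   0.1175]
  [ 0.2650   0.4100   0.8050]
(I − A)⁻¹ = adj(I−A) / det(I−A) ≈
  [   1.1362     0.2484     0.2438]
  [   0.6302     1.3523     0.2162]
  [   0.4876     0.7544     1.4811]
x = (I − A)⁻¹ d = adj(I−A)·d / det(I−A), with det(I−A) = 0.5435:
  x_1 = (0.6175·120 + 0.1350·65 + 0.1325·110) / 0.5435 = 97.45 / 0.5435 ≈ 179.30
  x_2 = (0.3425·120 + 0.7350·65 + 0.1175·110) / 0.5435 = 101.80 / 0.5435 ≈ 187.30
  x_3 = (0.2650·120 + 0.4100·65 + 0.8050·110) / 0.5435 = 147.00 / 0.5435 ≈ 270.47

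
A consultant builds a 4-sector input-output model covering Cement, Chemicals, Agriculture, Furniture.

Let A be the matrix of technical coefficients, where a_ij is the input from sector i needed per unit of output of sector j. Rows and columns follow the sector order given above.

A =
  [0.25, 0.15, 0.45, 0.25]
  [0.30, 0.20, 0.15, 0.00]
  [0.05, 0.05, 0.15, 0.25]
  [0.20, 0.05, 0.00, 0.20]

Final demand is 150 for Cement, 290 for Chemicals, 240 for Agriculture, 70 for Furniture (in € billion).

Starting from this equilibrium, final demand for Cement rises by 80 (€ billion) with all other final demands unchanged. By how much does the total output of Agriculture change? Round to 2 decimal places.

I − A =
  [   0.75    -0.15    -0.45    -0.25]
  [  -0.30     0.80    -0.15     0.00]
  [  -0.05    -0.05     0.85    -0.25]
  [  -0.20    -0.05     0.00     0.80]
Compute the cofactors C_ij = (−1)^(i+j)·(3×3 minor ij) of I−A; the adjugate is their transpose:
adj(I−A) = Cᵀ =
  [ 0.536125   0.136250   0.307875   0.263750]
  [ 0.217500   0.427000   0.190500   0.127500]
  [ 0.087750   0.051000   0.400250   0.152500]
  [ 0.147625   0.060750   0.088875   0.440250]
det(I−A) = Σ_j (I−A)_1j·C_1j = (0.75)(0.536125) + (-0.15)(0.217500) + (-0.45)(0.087750) + (-0.25)(0.147625) = 0.293075
(I − A)⁻¹ = adj(I−A) / det(I−A) ≈
  [   1.8293     0.4649     1.0505     0.8999]
  [   0.7421     1.4570     0.6500     0.4350]
  [   0.2994     0.1740     1.3657     0.5203]
  [   0.5037     0.2073     0.3033     1.5022]
Δx = (I − A)⁻¹ Δd with Δd having +80 in the Cement component and 0 elsewhere.
So Δx_3 = L_31 · (+80), where L_31 = adj(I−A)_31 / det(I−A) = 0.087750 / 0.293075.
Δx_3 = 0.087750 × (+80) / 0.293075 = 7.02 / 0.293075 ≈ 23.95.

Δx_3 = 23.95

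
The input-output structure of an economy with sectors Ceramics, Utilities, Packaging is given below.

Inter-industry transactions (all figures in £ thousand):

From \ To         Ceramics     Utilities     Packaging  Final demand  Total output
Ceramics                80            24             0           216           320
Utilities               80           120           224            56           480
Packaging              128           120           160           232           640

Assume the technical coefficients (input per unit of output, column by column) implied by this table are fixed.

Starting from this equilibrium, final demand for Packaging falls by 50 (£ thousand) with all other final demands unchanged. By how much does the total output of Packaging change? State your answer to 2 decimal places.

Technical coefficients a_ij = z_ij / X_j:
  a_11 = 80/320 = 0.25, a_21 = 80/320 = 0.25, a_31 = 128/320 = 0.40
  a_12 = 24/480 = 0.05, a_22 = 120/480 = 0.25, a_32 = 120/480 = 0.25
  a_13 = 0/640 = 0.00, a_23 = 224/640 = 0.35, a_33 = 160/640 = 0.25
I − A =
  [   0.75    -0.05     0.00]
  [  -0.25     0.75    -0.35]
  [  -0.40    -0.25     0.75]
Cofactors of I−A, C_ij = (−1)^(i+j)·(minor ij) (rows/columns in the sector order above):
  C_11 = (0.75)(0.75) − (-0.35)(-0.25) = 0.4750
  C_12 = −[(-0.25)(0.75) − (-0.35)(-0.40)] = 0.3275
  C_13 = (-0.25)(-0.25) − (0.75)(-0.40) = 0.3625
  C_21 = −[(-0.05)(0.75) − (0.00)(-0.25)] = 0.0375
  C_22 = (0.75)(0.75) − (0.00)(-0.40) = 0.5625
  C_23 = −[(0.75)(-0.25) − (-0.05)(-0.40)] = 0.2075
  C_31 = (-0.05)(-0.35) − (0.00)(0.75) = 0.0175
  C_32 = −[(0.75)(-0.35) − (0.00)(-0.25)] = 0.2625
  C_33 = (0.75)(0.75) − (-0.05)(-0.25) = 0.5500
det(I−A) = Σ_j (I−A)_1j·C_1j = (0.75)(0.4750) + (-0.05)(0.3275) + (0.00)(0.3625) = 0.339875
adj(I−A) = Cᵀ =
  [ 0.4750   0.0375   0.0175]
  [ 0.3275   0.5625   0.2625]
  [ 0.3625   0.2075   0.5500]
(I − A)⁻¹ = adj(I−A) / det(I−A) ≈
  [   1.3976     0.1103     0.0515]
  [   0.9636     1.6550     0.7723]
  [   1.0666     0.6105     1.6182]
Δx = (I − A)⁻¹ Δd with Δd having -50 in the Packaging component and 0 elsewhere.
So Δx_3 = L_33 · (-50), where L_33 = adj(I−A)_33 / det(I−A) = 0.5500 / 0.339875.
Δx_3 = 0.5500 × (-50) / 0.339875 = -27.50 / 0.339875 ≈ -80.91.

Δx_3 = -80.91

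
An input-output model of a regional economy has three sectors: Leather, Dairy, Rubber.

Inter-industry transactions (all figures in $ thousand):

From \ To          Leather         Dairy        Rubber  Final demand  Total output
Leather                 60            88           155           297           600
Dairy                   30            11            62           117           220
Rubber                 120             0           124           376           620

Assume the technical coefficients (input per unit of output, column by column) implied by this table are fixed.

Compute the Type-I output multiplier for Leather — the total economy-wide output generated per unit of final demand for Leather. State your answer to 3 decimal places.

m_1 = 1.649

Technical coefficients a_ij = z_ij / X_j:
  a_11 = 60/600 = 0.10, a_21 = 30/600 = 0.05, a_31 = 120/600 = 0.20
  a_12 = 88/220 = 0.40, a_22 = 11/220 = 0.05, a_32 = 0/220 = 0.00
  a_13 = 155/620 = 0.25, a_23 = 62/620 = 0.10, a_33 = 124/620 = 0.20
I − A =
  [   0.90    -0.40    -0.25]
  [  -0.05     0.95    -0.10]
  [  -0.20     0.00     0.80]
Cofactors of I−A, C_ij = (−1)^(i+j)·(minor ij) (rows/columns in the sector order above):
  C_11 = (0.95)(0.80) − (-0.10)(0.00) = 0.7600
  C_12 = −[(-0.05)(0.80) − (-0.10)(-0.20)] = 0.0600
  C_13 = (-0.05)(0.00) − (0.95)(-0.20) = 0.1900
  C_21 = −[(-0.40)(0.80) − (-0.25)(0.00)] = 0.3200
  C_22 = (0.90)(0.80) − (-0.25)(-0.20) = 0.6700
  C_23 = −[(0.90)(0.00) − (-0.40)(-0.20)] = 0.0800
  C_31 = (-0.40)(-0.10) − (-0.25)(0.95) = 0.2775
  C_32 = −[(0.90)(-0.10) − (-0.25)(-0.05)] = 0.1025
  C_33 = (0.90)(0.95) − (-0.40)(-0.05) = 0.8350
det(I−A) = Σ_j (I−A)_1j·C_1j = (0.90)(0.7600) + (-0.40)(0.0600) + (-0.25)(0.1900) = 0.6125
adj(I−A) = Cᵀ =
  [ 0.7600   0.3200   0.2775]
  [ 0.0600   0.6700   0.1025]
  [ 0.1900   0.0800   0.8350]
(I − A)⁻¹ = adj(I−A) / det(I−A) ≈
  [   1.2408     0.5224     0.4531]
  [   0.0980     1.0939     0.1673]
  [   0.3102     0.1306     1.3633]
The output multiplier for sector j is the column-j sum of the Leontief inverse (I − A)⁻¹ = adj(I−A) / det(I−A).
Column 1 of adj(I−A): (0.7600, 0.0600, 0.1900); det(I−A) = 0.6125.
m_1 = (0.7600 + 0.0600 + 0.1900) / 0.6125 = 1.01 / 0.6125 ≈ 1.649.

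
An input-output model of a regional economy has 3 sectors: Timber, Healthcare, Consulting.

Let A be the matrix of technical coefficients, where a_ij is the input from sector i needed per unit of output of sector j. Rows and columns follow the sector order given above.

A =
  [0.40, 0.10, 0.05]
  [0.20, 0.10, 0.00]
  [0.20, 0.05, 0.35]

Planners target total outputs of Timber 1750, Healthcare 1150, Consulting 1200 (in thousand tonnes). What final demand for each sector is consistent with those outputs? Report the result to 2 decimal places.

I − A =
  [   0.60    -0.10    -0.05]
  [  -0.20     0.90     0.00]
  [  -0.20    -0.05     0.65]
d = (I − A) x:
  d_T = (+0.60)·1750 + (-0.10)·1150 + (-0.05)·1200 = 875.00
  d_H = (-0.20)·1750 + (+0.90)·1150 + (+0.00)·1200 = 685.00
  d_C = (-0.20)·1750 + (-0.05)·1150 + (+0.65)·1200 = 372.50

d_T = 875.00, d_H = 685.00, d_C = 372.50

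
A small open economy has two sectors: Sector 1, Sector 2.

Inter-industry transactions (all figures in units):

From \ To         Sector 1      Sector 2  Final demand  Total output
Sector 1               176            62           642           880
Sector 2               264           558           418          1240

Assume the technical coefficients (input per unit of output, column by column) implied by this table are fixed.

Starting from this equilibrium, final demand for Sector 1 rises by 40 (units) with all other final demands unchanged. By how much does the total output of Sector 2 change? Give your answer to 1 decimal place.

Technical coefficients a_ij = z_ij / X_j:
  a_11 = 176/880 = 0.20, a_21 = 264/880 = 0.30
  a_12 = 62/1240 = 0.05, a_22 = 558/1240 = 0.45
I − A =
  [   0.80    -0.05]
  [  -0.30     0.55]
det(I−A) = (0.80)(0.55) − (-0.05)(-0.30) = 0.4250
adj(I−A) = [[0.55, 0.05], [0.30, 0.80]]
(I − A)⁻¹ = adj(I−A) / det(I−A) ≈
  [   1.2941     0.1176]
  [   0.7059     1.8824]
Δx = (I − A)⁻¹ Δd with Δd having +40 in the Sector 1 component and 0 elsewhere.
So Δx_2 = L_21 · (+40), where L_21 = adj(I−A)_21 / det(I−A) = 0.30 / 0.4250.
Δx_2 = 0.30 × (+40) / 0.4250 = 12.00 / 0.4250 ≈ 28.2.

Δx_2 = 28.2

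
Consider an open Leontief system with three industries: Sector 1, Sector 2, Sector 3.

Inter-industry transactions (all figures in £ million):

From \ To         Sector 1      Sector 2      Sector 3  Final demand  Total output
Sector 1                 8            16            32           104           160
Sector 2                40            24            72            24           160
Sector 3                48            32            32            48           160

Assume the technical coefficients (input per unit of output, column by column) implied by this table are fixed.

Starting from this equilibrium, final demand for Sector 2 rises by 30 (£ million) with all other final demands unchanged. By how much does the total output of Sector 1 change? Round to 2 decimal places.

Technical coefficients a_ij = z_ij / X_j:
  a_11 = 8/160 = 0.05, a_21 = 40/160 = 0.25, a_31 = 48/160 = 0.30
  a_12 = 16/160 = 0.10, a_22 = 24/160 = 0.15, a_32 = 32/160 = 0.20
  a_13 = 32/160 = 0.20, a_23 = 72/160 = 0.45, a_33 = 32/160 = 0.20
I − A =
  [   0.95    -0.10    -0.20]
  [  -0.25     0.85    -0.45]
  [  -0.30    -0.20     0.80]
Cofactors of I−A, C_ij = (−1)^(i+j)·(minor ij) (rows/columns in the sector order above):
  C_11 = (0.85)(0.80) − (-0.45)(-0.20) = 0.5900
  C_12 = −[(-0.25)(0.80) − (-0.45)(-0.30)] = 0.3350
  C_13 = (-0.25)(-0.20) − (0.85)(-0.30) = 0.3050
  C_21 = −[(-0.10)(0.80) − (-0.20)(-0.20)] = 0.1200
  C_22 = (0.95)(0.80) − (-0.20)(-0.30) = 0.7000
  C_23 = −[(0.95)(-0.20) − (-0.10)(-0.30)] = 0.2200
  C_31 = (-0.10)(-0.45) − (-0.20)(0.85) = 0.2150
  C_32 = −[(0.95)(-0.45) − (-0.20)(-0.25)] = 0.4775
  C_33 = (0.95)(0.85) − (-0.10)(-0.25) = 0.7825
det(I−A) = Σ_j (I−A)_1j·C_1j = (0.95)(0.5900) + (-0.10)(0.3350) + (-0.20)(0.3050) = 0.4660
adj(I−A) = Cᵀ =
  [ 0.5900   0.1200   0.2150]
  [ 0.3350   0.7000   0.4775]
  [ 0.3050   0.2200   0.7825]
(I − A)⁻¹ = adj(I−A) / det(I−A) ≈
  [   1.2661     0.2575     0.4614]
  [   0.7189     1.5021     1.0247]
  [   0.6545     0.4721     1.6792]
Δx = (I − A)⁻¹ Δd with Δd having +30 in the Sector 2 component and 0 elsewhere.
So Δx_1 = L_12 · (+30), where L_12 = adj(I−A)_12 / det(I−A) = 0.1200 / 0.4660.
Δx_1 = 0.1200 × (+30) / 0.4660 = 3.60 / 0.4660 ≈ 7.73.

Δx_1 = 7.73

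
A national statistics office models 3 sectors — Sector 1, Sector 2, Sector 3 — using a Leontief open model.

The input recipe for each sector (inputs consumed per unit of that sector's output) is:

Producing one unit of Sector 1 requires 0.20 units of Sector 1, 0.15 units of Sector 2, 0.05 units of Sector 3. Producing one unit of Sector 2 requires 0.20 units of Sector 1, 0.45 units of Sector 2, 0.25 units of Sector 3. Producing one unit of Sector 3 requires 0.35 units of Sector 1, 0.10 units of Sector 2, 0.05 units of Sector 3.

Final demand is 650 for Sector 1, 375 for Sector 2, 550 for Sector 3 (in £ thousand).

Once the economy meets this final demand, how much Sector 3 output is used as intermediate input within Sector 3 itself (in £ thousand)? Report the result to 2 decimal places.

I − A =
  [   0.80    -0.20    -0.35]
  [  -0.15     0.55    -0.10]
  [  -0.05    -0.25     0.95]
Cofactors of I−A, C_ij = (−1)^(i+j)·(minor ij) (rows/columns in the sector order above):
  C_11 = (0.55)(0.95) − (-0.10)(-0.25) = 0.4975
  C_12 = −[(-0.15)(0.95) − (-0.10)(-0.05)] = 0.1475
  C_13 = (-0.15)(-0.25) − (0.55)(-0.05) = 0.0650
  C_21 = −[(-0.20)(0.95) − (-0.35)(-0.25)] = 0.2775
  C_22 = (0.80)(0.95) − (-0.35)(-0.05) = 0.7425
  C_23 = −[(0.80)(-0.25) − (-0.20)(-0.05)] = 0.2100
  C_31 = (-0.20)(-0.10) − (-0.35)(0.55) = 0.2125
  C_32 = −[(0.80)(-0.10) − (-0.35)(-0.15)] = 0.1325
  C_33 = (0.80)(0.55) − (-0.20)(-0.15) = 0.4100
det(I−A) = Σ_j (I−A)_1j·C_1j = (0.80)(0.4975) + (-0.20)(0.1475) + (-0.35)(0.0650) = 0.34575
adj(I−A) = Cᵀ =
  [ 0.4975   0.2775   0.2125]
  [ 0.1475   0.7425   0.1325]
  [ 0.0650   0.2100   0.4100]
(I − A)⁻¹ = adj(I−A) / det(I−A) ≈
  [   1.4389     0.8026     0.6146]
  [   0.4266     2.1475     0.3832]
  [   0.1880     0.6074     1.1858]
First solve x = (I − A)⁻¹ d = adj(I−A)·d / det(I−A); in particular x_3 = (0.0650·650 + 0.2100·375 + 0.4100·550) / 0.34575 = 346.50 / 0.34575 ≈ 1002.1692.
Intermediate flow from 3 to 3: z_33 = a_33 · x_3 = 0.05 × 346.50 / 0.34575 = 17.325 / 0.34575 ≈ 50.11.

z_33 = 50.11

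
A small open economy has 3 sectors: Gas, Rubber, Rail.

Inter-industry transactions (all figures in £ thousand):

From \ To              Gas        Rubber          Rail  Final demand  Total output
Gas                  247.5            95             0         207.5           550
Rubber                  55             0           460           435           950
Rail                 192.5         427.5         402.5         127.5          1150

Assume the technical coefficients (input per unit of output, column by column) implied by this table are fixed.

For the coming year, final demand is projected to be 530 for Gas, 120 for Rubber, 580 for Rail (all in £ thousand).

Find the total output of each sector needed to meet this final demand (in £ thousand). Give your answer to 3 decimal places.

x_1 = 1176.891, x_2 = 1172.899, x_3 = 2338.025

Technical coefficients a_ij = z_ij / X_j:
  a_11 = 247.5/550 = 0.45, a_21 = 55/550 = 0.10, a_31 = 192.5/550 = 0.35
  a_12 = 95/950 = 0.10, a_22 = 0/950 = 0.00, a_32 = 427.5/950 = 0.45
  a_13 = 0/1150 = 0.00, a_23 = 460/1150 = 0.40, a_33 = 402.5/1150 = 0.35
I − A =
  [   0.55    -0.10     0.00]
  [  -0.10     1.00    -0.40]
  [  -0.35    -0.45     0.65]
Cofactors of I−A, C_ij = (−1)^(i+j)·(minor ij) (rows/columns in the sector order above):
  C_11 = (1.00)(0.65) − (-0.40)(-0.45) = 0.4700
  C_12 = −[(-0.10)(0.65) − (-0.40)(-0.35)] = 0.2050
  C_13 = (-0.10)(-0.45) − (1.00)(-0.35) = 0.3950
  C_21 = −[(-0.10)(0.65) − (0.00)(-0.45)] = 0.0650
  C_22 = (0.55)(0.65) − (0.00)(-0.35) = 0.3575
  C_23 = −[(0.55)(-0.45) − (-0.10)(-0.35)] = 0.2825
  C_31 = (-0.10)(-0.40) − (0.00)(1.00) = 0.0400
  C_32 = −[(0.55)(-0.40) − (0.00)(-0.10)] = 0.2200
  C_33 = (0.55)(1.00) − (-0.10)(-0.10) = 0.5400
det(I−A) = Σ_j (I−A)_1j·C_1j = (0.55)(0.4700) + (-0.10)(0.2050) + (0.00)(0.3950) = 0.2380
adj(I−A) = Cᵀ =
  [ 0.4700   0.0650   0.0400]
  [ 0.2050   0.3575   0.2200]
  [ 0.3950   0.2825   0.5400]
(I − A)⁻¹ = adj(I−A) / det(I−A) ≈
  [   1.9748     0.2731     0.1681]
  [   0.8613     1.5021     0.9244]
  [   1.6597     1.1870     2.2689]
x = (I − A)⁻¹ d = adj(I−A)·d / det(I−A), with det(I−A) = 0.2380:
  x_1 = (0.4700·530 + 0.0650·120 + 0.0400·580) / 0.2380 = 280.10 / 0.2380 ≈ 1176.891
  x_2 = (0.2050·530 + 0.3575·120 + 0.2200·580) / 0.2380 = 279.15 / 0.2380 ≈ 1172.899
  x_3 = (0.3950·530 + 0.2825·120 + 0.5400·580) / 0.2380 = 556.45 / 0.2380 ≈ 2338.025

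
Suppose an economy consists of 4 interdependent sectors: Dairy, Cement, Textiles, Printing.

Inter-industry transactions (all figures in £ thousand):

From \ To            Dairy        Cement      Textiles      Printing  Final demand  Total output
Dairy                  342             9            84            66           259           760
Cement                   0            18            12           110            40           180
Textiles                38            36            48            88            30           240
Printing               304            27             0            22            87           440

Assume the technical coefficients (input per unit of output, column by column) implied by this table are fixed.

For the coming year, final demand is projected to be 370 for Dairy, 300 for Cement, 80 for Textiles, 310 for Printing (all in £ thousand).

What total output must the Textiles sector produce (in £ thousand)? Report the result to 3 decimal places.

Technical coefficients a_ij = z_ij / X_j:
  a_11 = 342/760 = 0.45, a_21 = 0/760 = 0.00, a_31 = 38/760 = 0.05, a_41 = 304/760 = 0.40
  a_12 = 9/180 = 0.05, a_22 = 18/180 = 0.10, a_32 = 36/180 = 0.20, a_42 = 27/180 = 0.15
  a_13 = 84/240 = 0.35, a_23 = 12/240 = 0.05, a_33 = 48/240 = 0.20, a_43 = 0/240 = 0.00
  a_14 = 66/440 = 0.15, a_24 = 110/440 = 0.25, a_34 = 88/440 = 0.20, a_44 = 22/440 = 0.05
I − A =
  [   0.55    -0.05    -0.35    -0.15]
  [   0.00     0.90    -0.05    -0.25]
  [  -0.05    -0.20     0.80    -0.20]
  [  -0.40    -0.15     0.00     0.95]
Compute the cofactors C_ij = (−1)^(i+j)·(3×3 minor ij) of I−A; the adjugate is their transpose:
adj(I−A) = Cᵀ =
  [ 0.643000   0.133000   0.289625   0.197500]
  [ 0.086375   0.325375   0.058125   0.111500]
  [ 0.132875   0.116500   0.390625   0.133875]
  [ 0.284375   0.107375   0.131125   0.374625]
det(I−A) = Σ_j (I−A)_1j·C_1j = (0.55)(0.643000) + (-0.05)(0.086375) + (-0.35)(0.132875) + (-0.15)(0.284375) = 0.26016875
(I − A)⁻¹ = adj(I−A) / det(I−A) ≈
  [   2.4715     0.5112     1.1132     0.7591]
  [   0.3320     1.2506     0.2234     0.4286]
  [   0.5107     0.4478     1.5014     0.5146]
  [   1.0930     0.4127     0.5040     1.4399]
x = (I − A)⁻¹ d = adj(I−A)·d / det(I−A), with det(I−A) = 0.26016875:
  x_1 = (0.643000·370 + 0.133000·300 + 0.289625·80 + 0.197500·310) / 0.26016875 = 362.205 / 0.26016875 ≈ 1392.193
  x_2 = (0.086375·370 + 0.325375·300 + 0.058125·80 + 0.111500·310) / 0.26016875 = 168.78625 / 0.26016875 ≈ 648.757
  x_3 = (0.132875·370 + 0.116500·300 + 0.390625·80 + 0.133875·310) / 0.26016875 = 156.865 / 0.26016875 ≈ 602.936
  x_4 = (0.284375·370 + 0.107375·300 + 0.131125·80 + 0.374625·310) / 0.26016875 = 264.055 / 0.26016875 ≈ 1014.937

x_3 = 602.936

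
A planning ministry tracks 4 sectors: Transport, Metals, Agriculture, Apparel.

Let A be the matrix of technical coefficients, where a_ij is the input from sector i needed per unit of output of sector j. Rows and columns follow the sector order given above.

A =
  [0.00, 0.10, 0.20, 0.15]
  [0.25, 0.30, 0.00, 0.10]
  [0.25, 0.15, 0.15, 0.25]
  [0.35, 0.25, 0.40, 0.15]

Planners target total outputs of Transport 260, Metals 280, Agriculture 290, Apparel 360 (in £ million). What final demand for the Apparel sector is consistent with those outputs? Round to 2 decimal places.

I − A =
  [   1.00    -0.10    -0.20    -0.15]
  [  -0.25     0.70     0.00    -0.10]
  [  -0.25    -0.15     0.85    -0.25]
  [  -0.35    -0.25    -0.40     0.85]
d = (I − A) x:
  d_1 = (+1.00)·260 + (-0.10)·280 + (-0.20)·290 + (-0.15)·360 = 120.00
  d_2 = (-0.25)·260 + (+0.70)·280 + (+0.00)·290 + (-0.10)·360 = 95.00
  d_3 = (-0.25)·260 + (-0.15)·280 + (+0.85)·290 + (-0.25)·360 = 49.50
  d_4 = (-0.35)·260 + (-0.25)·280 + (-0.40)·290 + (+0.85)·360 = 29.00

d_4 = 29.00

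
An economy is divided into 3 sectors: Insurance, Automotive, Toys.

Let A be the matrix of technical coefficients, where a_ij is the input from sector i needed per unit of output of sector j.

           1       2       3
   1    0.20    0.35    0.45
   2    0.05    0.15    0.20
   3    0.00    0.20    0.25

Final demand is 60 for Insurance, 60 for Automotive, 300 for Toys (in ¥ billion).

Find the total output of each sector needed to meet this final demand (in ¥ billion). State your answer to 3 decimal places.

I − A =
  [   0.80    -0.35    -0.45]
  [  -0.05     0.85    -0.20]
  [   0.00    -0.20     0.75]
Cofactors of I−A, C_ij = (−1)^(i+j)·(minor ij) (rows/columns in the sector order above):
  C_11 = (0.85)(0.75) − (-0.20)(-0.20) = 0.5975
  C_12 = −[(-0.05)(0.75) − (-0.20)(0.00)] = 0.0375
  C_13 = (-0.05)(-0.20) − (0.85)(0.00) = 0.0100
  C_21 = −[(-0.35)(0.75) − (-0.45)(-0.20)] = 0.3525
  C_22 = (0.80)(0.75) − (-0.45)(0.00) = 0.6000
  C_23 = −[(0.80)(-0.20) − (-0.35)(0.00)] = 0.1600
  C_31 = (-0.35)(-0.20) − (-0.45)(0.85) = 0.4525
  C_32 = −[(0.80)(-0.20) − (-0.45)(-0.05)] = 0.1825
  C_33 = (0.80)(0.85) − (-0.35)(-0.05) = 0.6625
det(I−A) = Σ_j (I−A)_1j·C_1j = (0.80)(0.5975) + (-0.35)(0.0375) + (-0.45)(0.0100) = 0.460375
adj(I−A) = Cᵀ =
  [ 0.5975   0.3525   0.4525]
  [ 0.0375   0.6000   0.1825]
  [ 0.0100   0.1600   0.6625]
(I − A)⁻¹ = adj(I−A) / det(I−A) ≈
  [   1.2979     0.7657     0.9829]
  [   0.0815     1.3033     0.3964]
  [   0.0217     0.3475     1.4390]
x = (I − A)⁻¹ d = adj(I−A)·d / det(I−A), with det(I−A) = 0.460375:
  x_1 = (0.5975·60 + 0.3525·60 + 0.4525·300) / 0.460375 = 192.75 / 0.460375 ≈ 418.680
  x_2 = (0.0375·60 + 0.6000·60 + 0.1825·300) / 0.460375 = 93.00 / 0.460375 ≈ 202.009
  x_3 = (0.0100·60 + 0.1600·60 + 0.6625·300) / 0.460375 = 208.95 / 0.460375 ≈ 453.869

x_1 = 418.680, x_2 = 202.009, x_3 = 453.869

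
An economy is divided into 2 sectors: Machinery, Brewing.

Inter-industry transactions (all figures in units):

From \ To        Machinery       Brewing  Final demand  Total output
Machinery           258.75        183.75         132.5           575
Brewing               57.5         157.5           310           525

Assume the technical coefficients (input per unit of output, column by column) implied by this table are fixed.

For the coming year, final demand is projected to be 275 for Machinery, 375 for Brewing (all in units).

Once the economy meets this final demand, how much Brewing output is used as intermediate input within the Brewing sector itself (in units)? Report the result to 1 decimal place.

z_BB = 200.4

Technical coefficients a_ij = z_ij / X_j:
  a_MM = 258.75/575 = 0.45, a_BM = 57.5/575 = 0.10
  a_MB = 183.75/525 = 0.35, a_BB = 157.5/525 = 0.30
I − A =
  [   0.55    -0.35]
  [  -0.10     0.70]
det(I−A) = (0.55)(0.70) − (-0.35)(-0.10) = 0.3500
adj(I−A) = [[0.70, 0.35], [0.10, 0.55]]
(I − A)⁻¹ = adj(I−A) / det(I−A) ≈
  [   2.0000     1.0000]
  [   0.2857     1.5714]
First solve x = (I − A)⁻¹ d = adj(I−A)·d / det(I−A); in particular x_B = (0.10·275 + 0.55·375) / 0.3500 = 233.75 / 0.3500 ≈ 667.857.
Intermediate flow from B to B: z_BB = a_BB · x_B = 0.30 × 233.75 / 0.3500 = 70.125 / 0.3500 ≈ 200.4.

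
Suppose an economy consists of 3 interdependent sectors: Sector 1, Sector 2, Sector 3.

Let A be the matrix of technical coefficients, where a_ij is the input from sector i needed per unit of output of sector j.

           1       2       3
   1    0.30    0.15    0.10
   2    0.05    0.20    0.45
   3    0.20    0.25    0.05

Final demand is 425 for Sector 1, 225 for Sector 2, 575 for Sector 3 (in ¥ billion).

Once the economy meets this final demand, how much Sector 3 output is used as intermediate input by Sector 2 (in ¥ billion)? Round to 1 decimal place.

z_32 = 233.3

I − A =
  [   0.70    -0.15    -0.10]
  [  -0.05     0.80    -0.45]
  [  -0.20    -0.25     0.95]
Cofactors of I−A, C_ij = (−1)^(i+j)·(minor ij) (rows/columns in the sector order above):
  C_11 = (0.80)(0.95) − (-0.45)(-0.25) = 0.6475
  C_12 = −[(-0.05)(0.95) − (-0.45)(-0.20)] = 0.1375
  C_13 = (-0.05)(-0.25) − (0.80)(-0.20) = 0.1725
  C_21 = −[(-0.15)(0.95) − (-0.10)(-0.25)] = 0.1675
  C_22 = (0.70)(0.95) − (-0.10)(-0.20) = 0.6450
  C_23 = −[(0.70)(-0.25) − (-0.15)(-0.20)] = 0.2050
  C_31 = (-0.15)(-0.45) − (-0.10)(0.80) = 0.1475
  C_32 = −[(0.70)(-0.45) − (-0.10)(-0.05)] = 0.3200
  C_33 = (0.70)(0.80) − (-0.15)(-0.05) = 0.5525
det(I−A) = Σ_j (I−A)_1j·C_1j = (0.70)(0.6475) + (-0.15)(0.1375) + (-0.10)(0.1725) = 0.415375
adj(I−A) = Cᵀ =
  [ 0.6475   0.1675   0.1475]
  [ 0.1375   0.6450   0.3200]
  [ 0.1725   0.2050   0.5525]
(I − A)⁻¹ = adj(I−A) / det(I−A) ≈
  [   1.5588     0.4033     0.3551]
  [   0.3310     1.5528     0.7704]
  [   0.4153     0.4935     1.3301]
First solve x = (I − A)⁻¹ d = adj(I−A)·d / det(I−A); in particular x_2 = (0.1375·425 + 0.6450·225 + 0.3200·575) / 0.415375 = 387.5625 / 0.415375 ≈ 933.042.
Intermediate flow from 3 to 2: z_32 = a_32 · x_2 = 0.25 × 387.5625 / 0.415375 = 96.890625 / 0.415375 ≈ 233.3.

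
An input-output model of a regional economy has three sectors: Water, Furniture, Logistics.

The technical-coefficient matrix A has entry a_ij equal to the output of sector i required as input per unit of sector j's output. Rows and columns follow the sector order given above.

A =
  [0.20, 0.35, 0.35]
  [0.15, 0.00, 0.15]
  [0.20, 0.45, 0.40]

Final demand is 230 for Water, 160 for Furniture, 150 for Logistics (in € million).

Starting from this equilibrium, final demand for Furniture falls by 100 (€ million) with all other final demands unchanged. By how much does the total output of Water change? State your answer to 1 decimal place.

I − A =
  [   0.80    -0.35    -0.35]
  [  -0.15     1.00    -0.15]
  [  -0.20    -0.45     0.60]
Cofactors of I−A, C_ij = (−1)^(i+j)·(minor ij) (rows/columns in the sector order above):
  C_11 = (1.00)(0.60) − (-0.15)(-0.45) = 0.5325
  C_12 = −[(-0.15)(0.60) − (-0.15)(-0.20)] = 0.1200
  C_13 = (-0.15)(-0.45) − (1.00)(-0.20) = 0.2675
  C_21 = −[(-0.35)(0.60) − (-0.35)(-0.45)] = 0.3675
  C_22 = (0.80)(0.60) − (-0.35)(-0.20) = 0.4100
  C_23 = −[(0.80)(-0.45) − (-0.35)(-0.20)] = 0.4300
  C_31 = (-0.35)(-0.15) − (-0.35)(1.00) = 0.4025
  C_32 = −[(0.80)(-0.15) − (-0.35)(-0.15)] = 0.1725
  C_33 = (0.80)(1.00) − (-0.35)(-0.15) = 0.7475
det(I−A) = Σ_j (I−A)_1j·C_1j = (0.80)(0.5325) + (-0.35)(0.1200) + (-0.35)(0.2675) = 0.290375
adj(I−A) = Cᵀ =
  [ 0.5325   0.3675   0.4025]
  [ 0.1200   0.4100   0.1725]
  [ 0.2675   0.4300   0.7475]
(I − A)⁻¹ = adj(I−A) / det(I−A) ≈
  [   1.8338     1.2656     1.3861]
  [   0.4133     1.4120     0.5941]
  [   0.9212     1.4808     2.5743]
Δx = (I − A)⁻¹ Δd with Δd having -100 in the Furniture component and 0 elsewhere.
So Δx_W = L_WF · (-100), where L_WF = adj(I−A)_WF / det(I−A) = 0.3675 / 0.290375.
Δx_W = 0.3675 × (-100) / 0.290375 = -36.75 / 0.290375 ≈ -126.6.

Δx_W = -126.6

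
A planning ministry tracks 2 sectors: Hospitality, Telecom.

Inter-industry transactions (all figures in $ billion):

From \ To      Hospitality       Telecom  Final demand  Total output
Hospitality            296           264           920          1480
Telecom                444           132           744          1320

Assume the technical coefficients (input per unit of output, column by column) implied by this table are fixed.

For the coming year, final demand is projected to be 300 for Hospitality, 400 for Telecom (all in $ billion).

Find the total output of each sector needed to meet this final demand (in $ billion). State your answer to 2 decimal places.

x_1 = 530.30, x_2 = 621.21

Technical coefficients a_ij = z_ij / X_j:
  a_11 = 296/1480 = 0.20, a_21 = 444/1480 = 0.30
  a_12 = 264/1320 = 0.20, a_22 = 132/1320 = 0.10
I − A =
  [   0.80    -0.20]
  [  -0.30     0.90]
det(I−A) = (0.80)(0.90) − (-0.20)(-0.30) = 0.6600
adj(I−A) = [[0.90, 0.20], [0.30, 0.80]]
(I − A)⁻¹ = adj(I−A) / det(I−A) ≈
  [   1.3636     0.3030]
  [   0.4545     1.2121]
x = (I − A)⁻¹ d = adj(I−A)·d / det(I−A), with det(I−A) = 0.6600:
  x_1 = (0.90·300 + 0.20·400) / 0.6600 = 350.00 / 0.6600 ≈ 530.30
  x_2 = (0.30·300 + 0.80·400) / 0.6600 = 410.00 / 0.6600 ≈ 621.21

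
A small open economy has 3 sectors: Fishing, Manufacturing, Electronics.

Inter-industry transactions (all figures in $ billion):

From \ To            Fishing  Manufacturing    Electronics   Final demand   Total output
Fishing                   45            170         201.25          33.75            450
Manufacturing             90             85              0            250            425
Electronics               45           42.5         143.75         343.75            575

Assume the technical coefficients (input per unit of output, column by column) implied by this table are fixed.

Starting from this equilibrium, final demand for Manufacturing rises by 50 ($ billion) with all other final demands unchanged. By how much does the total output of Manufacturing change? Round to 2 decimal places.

Technical coefficients a_ij = z_ij / X_j:
  a_FF = 45/450 = 0.10, a_MF = 90/450 = 0.20, a_EF = 45/450 = 0.10
  a_FM = 170/425 = 0.40, a_MM = 85/425 = 0.20, a_EM = 42.5/425 = 0.10
  a_FE = 201.25/575 = 0.35, a_ME = 0/575 = 0.00, a_EE = 143.75/575 = 0.25
I − A =
  [   0.90    -0.40    -0.35]
  [  -0.20     0.80     0.00]
  [  -0.10    -0.10     0.75]
Cofactors of I−A, C_ij = (−1)^(i+j)·(minor ij) (rows/columns in the sector order above):
  C_11 = (0.80)(0.75) − (0.00)(-0.10) = 0.6000
  C_12 = −[(-0.20)(0.75) − (0.00)(-0.10)] = 0.1500
  C_13 = (-0.20)(-0.10) − (0.80)(-0.10) = 0.1000
  C_21 = −[(-0.40)(0.75) − (-0.35)(-0.10)] = 0.3350
  C_22 = (0.90)(0.75) − (-0.35)(-0.10) = 0.6400
  C_23 = −[(0.90)(-0.10) − (-0.40)(-0.10)] = 0.1300
  C_31 = (-0.40)(0.00) − (-0.35)(0.80) = 0.2800
  C_32 = −[(0.90)(0.00) − (-0.35)(-0.20)] = 0.0700
  C_33 = (0.90)(0.80) − (-0.40)(-0.20) = 0.6400
det(I−A) = Σ_j (I−A)_1j·C_1j = (0.90)(0.6000) + (-0.40)(0.1500) + (-0.35)(0.1000) = 0.4450
adj(I−A) = Cᵀ =
  [ 0.6000   0.3350   0.2800]
  [ 0.1500   0.6400   0.0700]
  [ 0.1000   0.1300   0.6400]
(I − A)⁻¹ = adj(I−A) / det(I−A) ≈
  [   1.3483     0.7528     0.6292]
  [   0.3371     1.4382     0.1573]
  [   0.2247     0.2921     1.4382]
Δx = (I − A)⁻¹ Δd with Δd having +50 in the Manufacturing component and 0 elsewhere.
So Δx_M = L_MM · (+50), where L_MM = adj(I−A)_MM / det(I−A) = 0.6400 / 0.4450.
Δx_M = 0.6400 × (+50) / 0.4450 = 32.00 / 0.4450 ≈ 71.91.

Δx_M = 71.91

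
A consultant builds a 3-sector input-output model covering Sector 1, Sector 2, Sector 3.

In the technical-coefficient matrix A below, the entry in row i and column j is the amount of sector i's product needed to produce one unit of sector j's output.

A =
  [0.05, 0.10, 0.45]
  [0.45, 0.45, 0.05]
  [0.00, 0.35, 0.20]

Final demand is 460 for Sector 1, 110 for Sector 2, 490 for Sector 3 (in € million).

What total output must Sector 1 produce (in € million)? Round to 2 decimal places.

I − A =
  [   0.95    -0.10    -0.45]
  [  -0.45     0.55    -0.05]
  [   0.00    -0.35     0.80]
Cofactors of I−A, C_ij = (−1)^(i+j)·(minor ij) (rows/columns in the sector order above):
  C_11 = (0.55)(0.80) − (-0.05)(-0.35) = 0.4225
  C_12 = −[(-0.45)(0.80) − (-0.05)(0.00)] = 0.3600
  C_13 = (-0.45)(-0.35) − (0.55)(0.00) = 0.1575
  C_21 = −[(-0.10)(0.80) − (-0.45)(-0.35)] = 0.2375
  C_22 = (0.95)(0.80) − (-0.45)(0.00) = 0.7600
  C_23 = −[(0.95)(-0.35) − (-0.10)(0.00)] = 0.3325
  C_31 = (-0.10)(-0.05) − (-0.45)(0.55) = 0.2525
  C_32 = −[(0.95)(-0.05) − (-0.45)(-0.45)] = 0.2500
  C_33 = (0.95)(0.55) − (-0.10)(-0.45) = 0.4775
det(I−A) = Σ_j (I−A)_1j·C_1j = (0.95)(0.4225) + (-0.10)(0.3600) + (-0.45)(0.1575) = 0.2945
adj(I−A) = Cᵀ =
  [ 0.4225   0.2375   0.2525]
  [ 0.3600   0.7600   0.2500]
  [ 0.1575   0.3325   0.4775]
(I − A)⁻¹ = adj(I−A) / det(I−A) ≈
  [   1.4346     0.8065     0.8574]
  [   1.2224     2.5806     0.8489]
  [   0.5348     1.1290     1.6214]
x = (I − A)⁻¹ d = adj(I−A)·d / det(I−A), with det(I−A) = 0.2945:
  x_1 = (0.4225·460 + 0.2375·110 + 0.2525·490) / 0.2945 = 344.20 / 0.2945 ≈ 1168.76
  x_2 = (0.3600·460 + 0.7600·110 + 0.2500·490) / 0.2945 = 371.70 / 0.2945 ≈ 1262.14
  x_3 = (0.1575·460 + 0.3325·110 + 0.4775·490) / 0.2945 = 343.00 / 0.2945 ≈ 1164.69

x_1 = 1168.76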